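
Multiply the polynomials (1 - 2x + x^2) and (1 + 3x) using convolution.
Ascending coefficients: a = [1, -2, 1], b = [1, 3]. c[0] = 1×1 = 1; c[1] = 1×3 + -2×1 = 1; c[2] = -2×3 + 1×1 = -5; c[3] = 1×3 = 3. Result coefficients: [1, 1, -5, 3] → 1 + x - 5x^2 + 3x^3

1 + x - 5x^2 + 3x^3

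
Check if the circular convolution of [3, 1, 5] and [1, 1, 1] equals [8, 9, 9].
Recompute circular convolution of [3, 1, 5] and [1, 1, 1]: y[0] = 3×1 + 1×1 + 5×1 = 9; y[1] = 3×1 + 1×1 + 5×1 = 9; y[2] = 3×1 + 1×1 + 5×1 = 9 → [9, 9, 9]. Compare to given [8, 9, 9]: they differ at index 0: given 8, correct 9, so answer: No

No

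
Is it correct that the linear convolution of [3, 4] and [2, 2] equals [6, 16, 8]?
Recompute linear convolution of [3, 4] and [2, 2]: y[0] = 3×2 = 6; y[1] = 3×2 + 4×2 = 14; y[2] = 4×2 = 8 → [6, 14, 8]. Compare to given [6, 16, 8]: they differ at index 1: given 16, correct 14, so answer: No

No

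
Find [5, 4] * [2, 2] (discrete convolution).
y[0] = 5×2 = 10; y[1] = 5×2 + 4×2 = 18; y[2] = 4×2 = 8

[10, 18, 8]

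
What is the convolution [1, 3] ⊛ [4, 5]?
y[0] = 1×4 = 4; y[1] = 1×5 + 3×4 = 17; y[2] = 3×5 = 15

[4, 17, 15]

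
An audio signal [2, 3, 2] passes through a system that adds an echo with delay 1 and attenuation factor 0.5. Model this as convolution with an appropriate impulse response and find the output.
Direct-path + delayed-attenuated-path model → impulse response h = [1, 0.5] (1 at lag 0, 0.5 at lag 1). Output y[n] = x[n] + 0.5·x[n - 1] (with x[n] = 0 outside 0..2): y[0] = 2 + 0.5×0 = 2; y[1] = 3 + 0.5×2 = 4.0; y[2] = 2 + 0.5×3 = 3.5; y[3] = 0 + 0.5×2 = 1.0. So y = [2, 4.0, 3.5, 1.0]

[2, 4.0, 3.5, 1.0]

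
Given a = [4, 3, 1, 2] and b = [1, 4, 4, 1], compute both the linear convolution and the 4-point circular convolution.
Linear: y_lin[0] = 4×1 = 4; y_lin[1] = 4×4 + 3×1 = 19; y_lin[2] = 4×4 + 3×4 + 1×1 = 29; y_lin[3] = 4×1 + 3×4 + 1×4 + 2×1 = 22; y_lin[4] = 3×1 + 1×4 + 2×4 = 15; y_lin[5] = 1×1 + 2×4 = 9; y_lin[6] = 2×1 = 2 → [4, 19, 29, 22, 15, 9, 2]. Circular (length 4): y[0] = 4×1 + 3×1 + 1×4 + 2×4 = 19; y[1] = 4×4 + 3×1 + 1×1 + 2×4 = 28; y[2] = 4×4 + 3×4 + 1×1 + 2×1 = 31; y[3] = 4×1 + 3×4 + 1×4 + 2×1 = 22 → [19, 28, 31, 22]

Linear: [4, 19, 29, 22, 15, 9, 2], Circular: [19, 28, 31, 22]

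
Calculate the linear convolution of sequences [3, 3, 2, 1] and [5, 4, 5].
y[0] = 3×5 = 15; y[1] = 3×4 + 3×5 = 27; y[2] = 3×5 + 3×4 + 2×5 = 37; y[3] = 3×5 + 2×4 + 1×5 = 28; y[4] = 2×5 + 1×4 = 14; y[5] = 1×5 = 5

[15, 27, 37, 28, 14, 5]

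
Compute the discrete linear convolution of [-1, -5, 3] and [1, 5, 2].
y[0] = -1×1 = -1; y[1] = -1×5 + -5×1 = -10; y[2] = -1×2 + -5×5 + 3×1 = -24; y[3] = -5×2 + 3×5 = 5; y[4] = 3×2 = 6

[-1, -10, -24, 5, 6]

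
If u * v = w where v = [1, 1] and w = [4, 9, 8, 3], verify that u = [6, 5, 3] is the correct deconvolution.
Forward-compute [6, 5, 3] * [1, 1]: w[0] = 6×1 = 6; w[1] = 6×1 + 5×1 = 11; w[2] = 5×1 + 3×1 = 8; w[3] = 3×1 = 3 → [6, 11, 8, 3]. Does not match given w = [4, 9, 8, 3].

Not verified. [6, 5, 3] * [1, 1] = [6, 11, 8, 3], which differs from [4, 9, 8, 3] at index 0.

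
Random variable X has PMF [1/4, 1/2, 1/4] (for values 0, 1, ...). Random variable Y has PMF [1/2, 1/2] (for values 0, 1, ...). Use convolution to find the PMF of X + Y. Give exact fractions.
P(X+Y=k) = Σ_i P(X=i)·P(Y=k-i) — a convolution of [1/4, 1/2, 1/4] and [1/2, 1/2]. P(X+Y=0) = (1/4)×(1/2) = 1/8; P(X+Y=1) = (1/4)×(1/2) + (1/2)×(1/2) = 1/8 + 1/4 = 3/8; P(X+Y=2) = (1/2)×(1/2) + (1/4)×(1/2) = 1/4 + 1/8 = 3/8; P(X+Y=3) = (1/4)×(1/2) = 1/8. PMF: [1/8, 3/8, 3/8, 1/8] (sums to 1 ✓)

[1/8, 3/8, 3/8, 1/8]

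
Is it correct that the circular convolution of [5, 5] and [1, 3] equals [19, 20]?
Recompute circular convolution of [5, 5] and [1, 3]: y[0] = 5×1 + 5×3 = 20; y[1] = 5×3 + 5×1 = 20 → [20, 20]. Compare to given [19, 20]: they differ at index 0: given 19, correct 20, so answer: No

No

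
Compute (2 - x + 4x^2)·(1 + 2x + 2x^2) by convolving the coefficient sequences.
Ascending coefficients: a = [2, -1, 4], b = [1, 2, 2]. c[0] = 2×1 = 2; c[1] = 2×2 + -1×1 = 3; c[2] = 2×2 + -1×2 + 4×1 = 6; c[3] = -1×2 + 4×2 = 6; c[4] = 4×2 = 8. Result coefficients: [2, 3, 6, 6, 8] → 2 + 3x + 6x^2 + 6x^3 + 8x^4

2 + 3x + 6x^2 + 6x^3 + 8x^4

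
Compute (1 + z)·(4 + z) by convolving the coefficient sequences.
Ascending coefficients: a = [1, 1], b = [4, 1]. c[0] = 1×4 = 4; c[1] = 1×1 + 1×4 = 5; c[2] = 1×1 = 1. Result coefficients: [4, 5, 1] → 4 + 5z + z^2

4 + 5z + z^2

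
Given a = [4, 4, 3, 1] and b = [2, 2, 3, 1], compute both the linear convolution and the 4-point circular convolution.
Linear: y_lin[0] = 4×2 = 8; y_lin[1] = 4×2 + 4×2 = 16; y_lin[2] = 4×3 + 4×2 + 3×2 = 26; y_lin[3] = 4×1 + 4×3 + 3×2 + 1×2 = 24; y_lin[4] = 4×1 + 3×3 + 1×2 = 15; y_lin[5] = 3×1 + 1×3 = 6; y_lin[6] = 1×1 = 1 → [8, 16, 26, 24, 15, 6, 1]. Circular (length 4): y[0] = 4×2 + 4×1 + 3×3 + 1×2 = 23; y[1] = 4×2 + 4×2 + 3×1 + 1×3 = 22; y[2] = 4×3 + 4×2 + 3×2 + 1×1 = 27; y[3] = 4×1 + 4×3 + 3×2 + 1×2 = 24 → [23, 22, 27, 24]

Linear: [8, 16, 26, 24, 15, 6, 1], Circular: [23, 22, 27, 24]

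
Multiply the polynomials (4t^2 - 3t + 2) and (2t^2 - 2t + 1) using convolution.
Ascending coefficients: a = [2, -3, 4], b = [1, -2, 2]. c[0] = 2×1 = 2; c[1] = 2×-2 + -3×1 = -7; c[2] = 2×2 + -3×-2 + 4×1 = 14; c[3] = -3×2 + 4×-2 = -14; c[4] = 4×2 = 8. Result coefficients: [2, -7, 14, -14, 8] → 8t^4 - 14t^3 + 14t^2 - 7t + 2

8t^4 - 14t^3 + 14t^2 - 7t + 2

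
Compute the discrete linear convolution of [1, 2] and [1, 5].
y[0] = 1×1 = 1; y[1] = 1×5 + 2×1 = 7; y[2] = 2×5 = 10

[1, 7, 10]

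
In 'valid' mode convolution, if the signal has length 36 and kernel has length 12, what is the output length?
'Valid' mode counts only positions where the kernel fully overlaps the signal: m - n + 1 = 36 - 12 + 1 = 25

25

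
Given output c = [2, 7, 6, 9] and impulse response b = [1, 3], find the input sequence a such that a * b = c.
Deconvolve c=[2, 7, 6, 9] by b=[1, 3]. Since b[0]=1, solve forward: a[0] = c[0] / 1 = 2; a[1] = (c[1] - 2×3) / 1 = 1; a[2] = (c[2] - 1×3) / 1 = 3. So a = [2, 1, 3]. Check by forward convolution: c[0] = 2×1 = 2; c[1] = 2×3 + 1×1 = 7; c[2] = 1×3 + 3×1 = 6; c[3] = 3×3 = 9

[2, 1, 3]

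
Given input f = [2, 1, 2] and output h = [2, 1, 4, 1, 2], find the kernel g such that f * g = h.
Output length 5 = len(f) + len(g) - 1 ⇒ len(g) = 3. Solve g forward using g[k] = (h[k] - Σ_{i≥1} f[i]·g[k-i]) / f[0]: g[0] = h[0] / f[0] = 2 / 2 = 1; g[1] = (h[1] - 1×1) / f[0] = (1 - 1×1) / 2 = 0; g[2] = (h[2] - 1×0 - 2×1) / f[0] = (4 - 1×0 - 2×1) / 2 = 1. So g = [1, 0, 1]. Forward-check [2, 1, 2] * [1, 0, 1]: h[0] = 2×1 = 2; h[1] = 2×0 + 1×1 = 1; h[2] = 2×1 + 1×0 + 2×1 = 4; h[3] = 1×1 + 2×0 = 1; h[4] = 2×1 = 2 → [2, 1, 4, 1, 2] ✓

[1, 0, 1]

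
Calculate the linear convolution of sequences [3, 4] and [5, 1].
y[0] = 3×5 = 15; y[1] = 3×1 + 4×5 = 23; y[2] = 4×1 = 4

[15, 23, 4]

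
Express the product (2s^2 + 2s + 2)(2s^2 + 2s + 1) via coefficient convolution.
Ascending coefficients: a = [2, 2, 2], b = [1, 2, 2]. c[0] = 2×1 = 2; c[1] = 2×2 + 2×1 = 6; c[2] = 2×2 + 2×2 + 2×1 = 10; c[3] = 2×2 + 2×2 = 8; c[4] = 2×2 = 4. Result coefficients: [2, 6, 10, 8, 4] → 4s^4 + 8s^3 + 10s^2 + 6s + 2

4s^4 + 8s^3 + 10s^2 + 6s + 2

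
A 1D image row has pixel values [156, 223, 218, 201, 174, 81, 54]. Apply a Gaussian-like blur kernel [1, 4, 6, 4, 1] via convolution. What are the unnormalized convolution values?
Convolve image row [156, 223, 218, 201, 174, 81, 54] with kernel [1, 4, 6, 4, 1]: y[0] = 156×1 = 156; y[1] = 156×4 + 223×1 = 847; y[2] = 156×6 + 223×4 + 218×1 = 2046; y[3] = 156×4 + 223×6 + 218×4 + 201×1 = 3035; y[4] = 156×1 + 223×4 + 218×6 + 201×4 + 174×1 = 3334; y[5] = 223×1 + 218×4 + 201×6 + 174×4 + 81×1 = 3078; y[6] = 218×1 + 201×4 + 174×6 + 81×4 + 54×1 = 2444; y[7] = 201×1 + 174×4 + 81×6 + 54×4 = 1599; y[8] = 174×1 + 81×4 + 54×6 = 822; y[9] = 81×1 + 54×4 = 297; y[10] = 54×1 = 54 → [156, 847, 2046, 3035, 3334, 3078, 2444, 1599, 822, 297, 54]. Normalization factor = sum(kernel) = 16.

[156, 847, 2046, 3035, 3334, 3078, 2444, 1599, 822, 297, 54]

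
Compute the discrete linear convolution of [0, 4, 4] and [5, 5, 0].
y[0] = 0×5 = 0; y[1] = 0×5 + 4×5 = 20; y[2] = 0×0 + 4×5 + 4×5 = 40; y[3] = 4×0 + 4×5 = 20; y[4] = 4×0 = 0

[0, 20, 40, 20, 0]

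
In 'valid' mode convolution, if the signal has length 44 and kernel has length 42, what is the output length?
'Valid' mode counts only positions where the kernel fully overlaps the signal: m - n + 1 = 44 - 42 + 1 = 3

3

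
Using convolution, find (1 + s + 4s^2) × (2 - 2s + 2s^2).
Ascending coefficients: a = [1, 1, 4], b = [2, -2, 2]. c[0] = 1×2 = 2; c[1] = 1×-2 + 1×2 = 0; c[2] = 1×2 + 1×-2 + 4×2 = 8; c[3] = 1×2 + 4×-2 = -6; c[4] = 4×2 = 8. Result coefficients: [2, 0, 8, -6, 8] → 2 + 8s^2 - 6s^3 + 8s^4

2 + 8s^2 - 6s^3 + 8s^4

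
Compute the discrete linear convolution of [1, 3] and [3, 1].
y[0] = 1×3 = 3; y[1] = 1×1 + 3×3 = 10; y[2] = 3×1 = 3

[3, 10, 3]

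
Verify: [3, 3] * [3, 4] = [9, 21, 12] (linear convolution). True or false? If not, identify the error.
Recompute linear convolution of [3, 3] and [3, 4]: y[0] = 3×3 = 9; y[1] = 3×4 + 3×3 = 21; y[2] = 3×4 = 12 → [9, 21, 12]. Given [9, 21, 12] matches, so answer: Yes

Yes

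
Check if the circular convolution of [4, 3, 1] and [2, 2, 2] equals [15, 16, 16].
Recompute circular convolution of [4, 3, 1] and [2, 2, 2]: y[0] = 4×2 + 3×2 + 1×2 = 16; y[1] = 4×2 + 3×2 + 1×2 = 16; y[2] = 4×2 + 3×2 + 1×2 = 16 → [16, 16, 16]. Compare to given [15, 16, 16]: they differ at index 0: given 15, correct 16, so answer: No

No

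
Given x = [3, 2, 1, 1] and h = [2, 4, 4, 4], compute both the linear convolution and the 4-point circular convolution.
Linear: y_lin[0] = 3×2 = 6; y_lin[1] = 3×4 + 2×2 = 16; y_lin[2] = 3×4 + 2×4 + 1×2 = 22; y_lin[3] = 3×4 + 2×4 + 1×4 + 1×2 = 26; y_lin[4] = 2×4 + 1×4 + 1×4 = 16; y_lin[5] = 1×4 + 1×4 = 8; y_lin[6] = 1×4 = 4 → [6, 16, 22, 26, 16, 8, 4]. Circular (length 4): y[0] = 3×2 + 2×4 + 1×4 + 1×4 = 22; y[1] = 3×4 + 2×2 + 1×4 + 1×4 = 24; y[2] = 3×4 + 2×4 + 1×2 + 1×4 = 26; y[3] = 3×4 + 2×4 + 1×4 + 1×2 = 26 → [22, 24, 26, 26]

Linear: [6, 16, 22, 26, 16, 8, 4], Circular: [22, 24, 26, 26]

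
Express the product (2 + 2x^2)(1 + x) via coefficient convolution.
Ascending coefficients: a = [2, 0, 2], b = [1, 1]. c[0] = 2×1 = 2; c[1] = 2×1 + 0×1 = 2; c[2] = 0×1 + 2×1 = 2; c[3] = 2×1 = 2. Result coefficients: [2, 2, 2, 2] → 2 + 2x + 2x^2 + 2x^3

2 + 2x + 2x^2 + 2x^3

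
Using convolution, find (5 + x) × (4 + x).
Ascending coefficients: a = [5, 1], b = [4, 1]. c[0] = 5×4 = 20; c[1] = 5×1 + 1×4 = 9; c[2] = 1×1 = 1. Result coefficients: [20, 9, 1] → 20 + 9x + x^2

20 + 9x + x^2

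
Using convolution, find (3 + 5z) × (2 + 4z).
Ascending coefficients: a = [3, 5], b = [2, 4]. c[0] = 3×2 = 6; c[1] = 3×4 + 5×2 = 22; c[2] = 5×4 = 20. Result coefficients: [6, 22, 20] → 6 + 22z + 20z^2

6 + 22z + 20z^2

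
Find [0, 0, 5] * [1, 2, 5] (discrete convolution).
y[0] = 0×1 = 0; y[1] = 0×2 + 0×1 = 0; y[2] = 0×5 + 0×2 + 5×1 = 5; y[3] = 0×5 + 5×2 = 10; y[4] = 5×5 = 25

[0, 0, 5, 10, 25]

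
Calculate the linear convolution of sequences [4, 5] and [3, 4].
y[0] = 4×3 = 12; y[1] = 4×4 + 5×3 = 31; y[2] = 5×4 = 20

[12, 31, 20]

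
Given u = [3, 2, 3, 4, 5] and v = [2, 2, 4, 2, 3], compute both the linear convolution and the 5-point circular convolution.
Linear: y_lin[0] = 3×2 = 6; y_lin[1] = 3×2 + 2×2 = 10; y_lin[2] = 3×4 + 2×2 + 3×2 = 22; y_lin[3] = 3×2 + 2×4 + 3×2 + 4×2 = 28; y_lin[4] = 3×3 + 2×2 + 3×4 + 4×2 + 5×2 = 43; y_lin[5] = 2×3 + 3×2 + 4×4 + 5×2 = 38; y_lin[6] = 3×3 + 4×2 + 5×4 = 37; y_lin[7] = 4×3 + 5×2 = 22; y_lin[8] = 5×3 = 15 → [6, 10, 22, 28, 43, 38, 37, 22, 15]. Circular (length 5): y[0] = 3×2 + 2×3 + 3×2 + 4×4 + 5×2 = 44; y[1] = 3×2 + 2×2 + 3×3 + 4×2 + 5×4 = 47; y[2] = 3×4 + 2×2 + 3×2 + 4×3 + 5×2 = 44; y[3] = 3×2 + 2×4 + 3×2 + 4×2 + 5×3 = 43; y[4] = 3×3 + 2×2 + 3×4 + 4×2 + 5×2 = 43 → [44, 47, 44, 43, 43]

Linear: [6, 10, 22, 28, 43, 38, 37, 22, 15], Circular: [44, 47, 44, 43, 43]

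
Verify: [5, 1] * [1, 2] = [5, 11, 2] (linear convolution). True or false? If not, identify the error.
Recompute linear convolution of [5, 1] and [1, 2]: y[0] = 5×1 = 5; y[1] = 5×2 + 1×1 = 11; y[2] = 1×2 = 2 → [5, 11, 2]. Given [5, 11, 2] matches, so answer: Yes

Yes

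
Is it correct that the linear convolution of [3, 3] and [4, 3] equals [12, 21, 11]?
Recompute linear convolution of [3, 3] and [4, 3]: y[0] = 3×4 = 12; y[1] = 3×3 + 3×4 = 21; y[2] = 3×3 = 9 → [12, 21, 9]. Compare to given [12, 21, 11]: they differ at index 2: given 11, correct 9, so answer: No

No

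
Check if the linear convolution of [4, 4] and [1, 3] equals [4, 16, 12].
Recompute linear convolution of [4, 4] and [1, 3]: y[0] = 4×1 = 4; y[1] = 4×3 + 4×1 = 16; y[2] = 4×3 = 12 → [4, 16, 12]. Given [4, 16, 12] matches, so answer: Yes

Yes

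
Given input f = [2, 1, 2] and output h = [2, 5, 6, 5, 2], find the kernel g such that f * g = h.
Output length 5 = len(f) + len(g) - 1 ⇒ len(g) = 3. Solve g forward using g[k] = (h[k] - Σ_{i≥1} f[i]·g[k-i]) / f[0]: g[0] = h[0] / f[0] = 2 / 2 = 1; g[1] = (h[1] - 1×1) / f[0] = (5 - 1×1) / 2 = 2; g[2] = (h[2] - 1×2 - 2×1) / f[0] = (6 - 1×2 - 2×1) / 2 = 1. So g = [1, 2, 1]. Forward-check [2, 1, 2] * [1, 2, 1]: h[0] = 2×1 = 2; h[1] = 2×2 + 1×1 = 5; h[2] = 2×1 + 1×2 + 2×1 = 6; h[3] = 1×1 + 2×2 = 5; h[4] = 2×1 = 2 → [2, 5, 6, 5, 2] ✓

[1, 2, 1]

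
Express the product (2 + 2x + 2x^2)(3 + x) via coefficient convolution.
Ascending coefficients: a = [2, 2, 2], b = [3, 1]. c[0] = 2×3 = 6; c[1] = 2×1 + 2×3 = 8; c[2] = 2×1 + 2×3 = 8; c[3] = 2×1 = 2. Result coefficients: [6, 8, 8, 2] → 6 + 8x + 8x^2 + 2x^3

6 + 8x + 8x^2 + 2x^3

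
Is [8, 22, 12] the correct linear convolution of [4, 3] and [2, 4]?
Recompute linear convolution of [4, 3] and [2, 4]: y[0] = 4×2 = 8; y[1] = 4×4 + 3×2 = 22; y[2] = 3×4 = 12 → [8, 22, 12]. Given [8, 22, 12] matches, so answer: Yes

Yes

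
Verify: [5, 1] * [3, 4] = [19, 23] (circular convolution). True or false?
Recompute circular convolution of [5, 1] and [3, 4]: y[0] = 5×3 + 1×4 = 19; y[1] = 5×4 + 1×3 = 23 → [19, 23]. Given [19, 23] matches, so answer: Yes

Yes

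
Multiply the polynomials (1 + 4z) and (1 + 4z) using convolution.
Ascending coefficients: a = [1, 4], b = [1, 4]. c[0] = 1×1 = 1; c[1] = 1×4 + 4×1 = 8; c[2] = 4×4 = 16. Result coefficients: [1, 8, 16] → 1 + 8z + 16z^2

1 + 8z + 16z^2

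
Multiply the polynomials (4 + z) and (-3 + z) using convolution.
Ascending coefficients: a = [4, 1], b = [-3, 1]. c[0] = 4×-3 = -12; c[1] = 4×1 + 1×-3 = 1; c[2] = 1×1 = 1. Result coefficients: [-12, 1, 1] → -12 + z + z^2

-12 + z + z^2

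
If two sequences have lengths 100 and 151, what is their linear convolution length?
Linear/full convolution length: m + n - 1 = 100 + 151 - 1 = 250

250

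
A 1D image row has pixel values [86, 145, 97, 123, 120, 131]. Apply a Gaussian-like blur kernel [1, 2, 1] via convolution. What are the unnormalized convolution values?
Convolve image row [86, 145, 97, 123, 120, 131] with kernel [1, 2, 1]: y[0] = 86×1 = 86; y[1] = 86×2 + 145×1 = 317; y[2] = 86×1 + 145×2 + 97×1 = 473; y[3] = 145×1 + 97×2 + 123×1 = 462; y[4] = 97×1 + 123×2 + 120×1 = 463; y[5] = 123×1 + 120×2 + 131×1 = 494; y[6] = 120×1 + 131×2 = 382; y[7] = 131×1 = 131 → [86, 317, 473, 462, 463, 494, 382, 131]. Normalization factor = sum(kernel) = 4.

[86, 317, 473, 462, 463, 494, 382, 131]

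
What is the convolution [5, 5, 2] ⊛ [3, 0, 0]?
y[0] = 5×3 = 15; y[1] = 5×0 + 5×3 = 15; y[2] = 5×0 + 5×0 + 2×3 = 6; y[3] = 5×0 + 2×0 = 0; y[4] = 2×0 = 0

[15, 15, 6, 0, 0]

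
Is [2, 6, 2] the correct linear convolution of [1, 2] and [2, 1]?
Recompute linear convolution of [1, 2] and [2, 1]: y[0] = 1×2 = 2; y[1] = 1×1 + 2×2 = 5; y[2] = 2×1 = 2 → [2, 5, 2]. Compare to given [2, 6, 2]: they differ at index 1: given 6, correct 5, so answer: No

No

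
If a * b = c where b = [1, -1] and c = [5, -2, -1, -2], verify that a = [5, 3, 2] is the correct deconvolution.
Forward-compute [5, 3, 2] * [1, -1]: c[0] = 5×1 = 5; c[1] = 5×-1 + 3×1 = -2; c[2] = 3×-1 + 2×1 = -1; c[3] = 2×-1 = -2 → [5, -2, -1, -2]. Matches given c = [5, -2, -1, -2], so verified.

Verified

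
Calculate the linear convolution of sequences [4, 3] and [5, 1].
y[0] = 4×5 = 20; y[1] = 4×1 + 3×5 = 19; y[2] = 3×1 = 3

[20, 19, 3]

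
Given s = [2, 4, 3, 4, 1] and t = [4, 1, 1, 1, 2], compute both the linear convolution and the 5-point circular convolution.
Linear: y_lin[0] = 2×4 = 8; y_lin[1] = 2×1 + 4×4 = 18; y_lin[2] = 2×1 + 4×1 + 3×4 = 18; y_lin[3] = 2×1 + 4×1 + 3×1 + 4×4 = 25; y_lin[4] = 2×2 + 4×1 + 3×1 + 4×1 + 1×4 = 19; y_lin[5] = 4×2 + 3×1 + 4×1 + 1×1 = 16; y_lin[6] = 3×2 + 4×1 + 1×1 = 11; y_lin[7] = 4×2 + 1×1 = 9; y_lin[8] = 1×2 = 2 → [8, 18, 18, 25, 19, 16, 11, 9, 2]. Circular (length 5): y[0] = 2×4 + 4×2 + 3×1 + 4×1 + 1×1 = 24; y[1] = 2×1 + 4×4 + 3×2 + 4×1 + 1×1 = 29; y[2] = 2×1 + 4×1 + 3×4 + 4×2 + 1×1 = 27; y[3] = 2×1 + 4×1 + 3×1 + 4×4 + 1×2 = 27; y[4] = 2×2 + 4×1 + 3×1 + 4×1 + 1×4 = 19 → [24, 29, 27, 27, 19]

Linear: [8, 18, 18, 25, 19, 16, 11, 9, 2], Circular: [24, 29, 27, 27, 19]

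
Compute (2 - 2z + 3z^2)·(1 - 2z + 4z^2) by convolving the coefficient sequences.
Ascending coefficients: a = [2, -2, 3], b = [1, -2, 4]. c[0] = 2×1 = 2; c[1] = 2×-2 + -2×1 = -6; c[2] = 2×4 + -2×-2 + 3×1 = 15; c[3] = -2×4 + 3×-2 = -14; c[4] = 3×4 = 12. Result coefficients: [2, -6, 15, -14, 12] → 2 - 6z + 15z^2 - 14z^3 + 12z^4

2 - 6z + 15z^2 - 14z^3 + 12z^4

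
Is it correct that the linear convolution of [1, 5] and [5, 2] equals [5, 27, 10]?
Recompute linear convolution of [1, 5] and [5, 2]: y[0] = 1×5 = 5; y[1] = 1×2 + 5×5 = 27; y[2] = 5×2 = 10 → [5, 27, 10]. Given [5, 27, 10] matches, so answer: Yes

Yes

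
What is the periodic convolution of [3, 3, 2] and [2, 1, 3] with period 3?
Use y[k] = Σ_j x[j]·h[(k-j) mod 3]. y[0] = 3×2 + 3×3 + 2×1 = 17; y[1] = 3×1 + 3×2 + 2×3 = 15; y[2] = 3×3 + 3×1 + 2×2 = 16. Result: [17, 15, 16]

[17, 15, 16]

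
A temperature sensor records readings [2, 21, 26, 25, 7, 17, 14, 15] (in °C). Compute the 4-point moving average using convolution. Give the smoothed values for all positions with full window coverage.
4-point moving average kernel = [1, 1, 1, 1]. Apply in 'valid' mode (full window coverage): avg[0] = (2 + 21 + 26 + 25) / 4 = 18.5; avg[1] = (21 + 26 + 25 + 7) / 4 = 19.75; avg[2] = (26 + 25 + 7 + 17) / 4 = 18.75; avg[3] = (25 + 7 + 17 + 14) / 4 = 15.75; avg[4] = (7 + 17 + 14 + 15) / 4 = 13.25. Smoothed values: [18.5, 19.75, 18.75, 15.75, 13.25]

[18.5, 19.75, 18.75, 15.75, 13.25]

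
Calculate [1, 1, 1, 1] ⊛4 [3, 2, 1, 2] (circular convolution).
Use y[k] = Σ_j u[j]·v[(k-j) mod 4]. y[0] = 1×3 + 1×2 + 1×1 + 1×2 = 8; y[1] = 1×2 + 1×3 + 1×2 + 1×1 = 8; y[2] = 1×1 + 1×2 + 1×3 + 1×2 = 8; y[3] = 1×2 + 1×1 + 1×2 + 1×3 = 8. Result: [8, 8, 8, 8]

[8, 8, 8, 8]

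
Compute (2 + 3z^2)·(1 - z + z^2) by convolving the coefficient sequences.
Ascending coefficients: a = [2, 0, 3], b = [1, -1, 1]. c[0] = 2×1 = 2; c[1] = 2×-1 + 0×1 = -2; c[2] = 2×1 + 0×-1 + 3×1 = 5; c[3] = 0×1 + 3×-1 = -3; c[4] = 3×1 = 3. Result coefficients: [2, -2, 5, -3, 3] → 2 - 2z + 5z^2 - 3z^3 + 3z^4

2 - 2z + 5z^2 - 3z^3 + 3z^4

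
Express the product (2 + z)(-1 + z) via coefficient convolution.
Ascending coefficients: a = [2, 1], b = [-1, 1]. c[0] = 2×-1 = -2; c[1] = 2×1 + 1×-1 = 1; c[2] = 1×1 = 1. Result coefficients: [-2, 1, 1] → -2 + z + z^2

-2 + z + z^2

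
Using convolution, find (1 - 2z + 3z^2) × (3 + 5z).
Ascending coefficients: a = [1, -2, 3], b = [3, 5]. c[0] = 1×3 = 3; c[1] = 1×5 + -2×3 = -1; c[2] = -2×5 + 3×3 = -1; c[3] = 3×5 = 15. Result coefficients: [3, -1, -1, 15] → 3 - z - z^2 + 15z^3

3 - z - z^2 + 15z^3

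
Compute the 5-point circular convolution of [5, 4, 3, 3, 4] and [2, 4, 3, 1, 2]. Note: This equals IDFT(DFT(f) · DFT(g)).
Either evaluate y[k] = Σ_j f[j]·g[(k-j) mod 5] directly, or use IDFT(DFT(f) · DFT(g)). y[0] = 5×2 + 4×2 + 3×1 + 3×3 + 4×4 = 46; y[1] = 5×4 + 4×2 + 3×2 + 3×1 + 4×3 = 49; y[2] = 5×3 + 4×4 + 3×2 + 3×2 + 4×1 = 47; y[3] = 5×1 + 4×3 + 3×4 + 3×2 + 4×2 = 43; y[4] = 5×2 + 4×1 + 3×3 + 3×4 + 4×2 = 43. Result: [46, 49, 47, 43, 43]

[46, 49, 47, 43, 43]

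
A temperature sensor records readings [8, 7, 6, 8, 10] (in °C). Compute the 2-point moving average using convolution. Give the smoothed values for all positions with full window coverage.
2-point moving average kernel = [1, 1]. Apply in 'valid' mode (full window coverage): avg[0] = (8 + 7) / 2 = 7.5; avg[1] = (7 + 6) / 2 = 6.5; avg[2] = (6 + 8) / 2 = 7.0; avg[3] = (8 + 10) / 2 = 9.0. Smoothed values: [7.5, 6.5, 7.0, 9.0]

[7.5, 6.5, 7.0, 9.0]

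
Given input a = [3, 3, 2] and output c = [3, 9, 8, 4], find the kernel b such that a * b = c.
Output length 4 = len(a) + len(b) - 1 ⇒ len(b) = 2. Solve b forward using b[k] = (c[k] - Σ_{i≥1} a[i]·b[k-i]) / a[0]: b[0] = c[0] / a[0] = 3 / 3 = 1; b[1] = (c[1] - 3×1) / a[0] = (9 - 3×1) / 3 = 2. So b = [1, 2]. Forward-check [3, 3, 2] * [1, 2]: c[0] = 3×1 = 3; c[1] = 3×2 + 3×1 = 9; c[2] = 3×2 + 2×1 = 8; c[3] = 2×2 = 4 → [3, 9, 8, 4] ✓

[1, 2]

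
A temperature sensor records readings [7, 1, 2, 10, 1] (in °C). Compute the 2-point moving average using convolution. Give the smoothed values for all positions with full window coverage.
2-point moving average kernel = [1, 1]. Apply in 'valid' mode (full window coverage): avg[0] = (7 + 1) / 2 = 4.0; avg[1] = (1 + 2) / 2 = 1.5; avg[2] = (2 + 10) / 2 = 6.0; avg[3] = (10 + 1) / 2 = 5.5. Smoothed values: [4.0, 1.5, 6.0, 5.5]

[4.0, 1.5, 6.0, 5.5]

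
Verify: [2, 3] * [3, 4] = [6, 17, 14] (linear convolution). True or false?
Recompute linear convolution of [2, 3] and [3, 4]: y[0] = 2×3 = 6; y[1] = 2×4 + 3×3 = 17; y[2] = 3×4 = 12 → [6, 17, 12]. Compare to given [6, 17, 14]: they differ at index 2: given 14, correct 12, so answer: No

No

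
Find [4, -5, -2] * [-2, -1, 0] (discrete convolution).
y[0] = 4×-2 = -8; y[1] = 4×-1 + -5×-2 = 6; y[2] = 4×0 + -5×-1 + -2×-2 = 9; y[3] = -5×0 + -2×-1 = 2; y[4] = -2×0 = 0

[-8, 6, 9, 2, 0]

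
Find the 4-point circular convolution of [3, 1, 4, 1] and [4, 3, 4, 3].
Use y[k] = Σ_j u[j]·v[(k-j) mod 4]. y[0] = 3×4 + 1×3 + 4×4 + 1×3 = 34; y[1] = 3×3 + 1×4 + 4×3 + 1×4 = 29; y[2] = 3×4 + 1×3 + 4×4 + 1×3 = 34; y[3] = 3×3 + 1×4 + 4×3 + 1×4 = 29. Result: [34, 29, 34, 29]

[34, 29, 34, 29]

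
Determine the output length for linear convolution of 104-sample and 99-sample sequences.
Linear/full convolution length: m + n - 1 = 104 + 99 - 1 = 202

202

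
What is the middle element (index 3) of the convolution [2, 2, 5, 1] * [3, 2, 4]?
Use y[k] = Σ_i a[i]·b[k-i] at k=3. y[3] = 2×4 + 5×2 + 1×3 = 21

21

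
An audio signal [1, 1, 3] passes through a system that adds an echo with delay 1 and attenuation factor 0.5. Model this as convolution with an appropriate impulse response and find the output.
Direct-path + delayed-attenuated-path model → impulse response h = [1, 0.5] (1 at lag 0, 0.5 at lag 1). Output y[n] = x[n] + 0.5·x[n - 1] (with x[n] = 0 outside 0..2): y[0] = 1 + 0.5×0 = 1; y[1] = 1 + 0.5×1 = 1.5; y[2] = 3 + 0.5×1 = 3.5; y[3] = 0 + 0.5×3 = 1.5. So y = [1, 1.5, 3.5, 1.5]

[1, 1.5, 3.5, 1.5]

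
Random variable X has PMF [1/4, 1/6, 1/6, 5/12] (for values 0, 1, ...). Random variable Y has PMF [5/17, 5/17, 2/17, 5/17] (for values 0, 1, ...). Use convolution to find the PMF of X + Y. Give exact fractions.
P(X+Y=k) = Σ_i P(X=i)·P(Y=k-i) — a convolution of [1/4, 1/6, 1/6, 5/12] and [5/17, 5/17, 2/17, 5/17]. P(X+Y=0) = (1/4)×(5/17) = 5/68; P(X+Y=1) = (1/4)×(5/17) + (1/6)×(5/17) = 5/68 + 5/102 = 25/204; P(X+Y=2) = (1/4)×(2/17) + (1/6)×(5/17) + (1/6)×(5/17) = 1/34 + 5/102 + 5/102 = 13/102; P(X+Y=3) = (1/4)×(5/17) + (1/6)×(2/17) + (1/6)×(5/17) + (5/12)×(5/17) = 5/68 + 1/51 + 5/102 + 25/204 = 9/34; P(X+Y=4) = (1/6)×(5/17) + (1/6)×(2/17) + (5/12)×(5/17) = 5/102 + 1/51 + 25/204 = 13/68; P(X+Y=5) = (1/6)×(5/17) + (5/12)×(2/17) = 5/102 + 5/102 = 5/51; P(X+Y=6) = (5/12)×(5/17) = 25/204. PMF: [5/68, 25/204, 13/102, 9/34, 13/68, 5/51, 25/204] (sums to 1 ✓)

[5/68, 25/204, 13/102, 9/34, 13/68, 5/51, 25/204]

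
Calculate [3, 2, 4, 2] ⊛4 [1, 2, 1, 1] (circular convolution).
Use y[k] = Σ_j s[j]·t[(k-j) mod 4]. y[0] = 3×1 + 2×1 + 4×1 + 2×2 = 13; y[1] = 3×2 + 2×1 + 4×1 + 2×1 = 14; y[2] = 3×1 + 2×2 + 4×1 + 2×1 = 13; y[3] = 3×1 + 2×1 + 4×2 + 2×1 = 15. Result: [13, 14, 13, 15]

[13, 14, 13, 15]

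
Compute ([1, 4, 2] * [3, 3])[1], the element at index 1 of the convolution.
Use y[k] = Σ_i a[i]·b[k-i] at k=1. y[1] = 1×3 + 4×3 = 15

15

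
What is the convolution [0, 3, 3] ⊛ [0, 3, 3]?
y[0] = 0×0 = 0; y[1] = 0×3 + 3×0 = 0; y[2] = 0×3 + 3×3 + 3×0 = 9; y[3] = 3×3 + 3×3 = 18; y[4] = 3×3 = 9

[0, 0, 9, 18, 9]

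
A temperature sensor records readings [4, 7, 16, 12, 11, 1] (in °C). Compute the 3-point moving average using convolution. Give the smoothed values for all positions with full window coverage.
3-point moving average kernel = [1, 1, 1]. Apply in 'valid' mode (full window coverage): avg[0] = (4 + 7 + 16) / 3 = 9.0; avg[1] = (7 + 16 + 12) / 3 = 11.67; avg[2] = (16 + 12 + 11) / 3 = 13.0; avg[3] = (12 + 11 + 1) / 3 = 8.0. Smoothed values: [9.0, 11.67, 13.0, 8.0]

[9.0, 11.67, 13.0, 8.0]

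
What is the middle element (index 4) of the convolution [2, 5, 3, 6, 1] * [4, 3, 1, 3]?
Use y[k] = Σ_i a[i]·b[k-i] at k=4. y[4] = 5×3 + 3×1 + 6×3 + 1×4 = 40

40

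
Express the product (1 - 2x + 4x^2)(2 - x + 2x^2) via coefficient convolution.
Ascending coefficients: a = [1, -2, 4], b = [2, -1, 2]. c[0] = 1×2 = 2; c[1] = 1×-1 + -2×2 = -5; c[2] = 1×2 + -2×-1 + 4×2 = 12; c[3] = -2×2 + 4×-1 = -8; c[4] = 4×2 = 8. Result coefficients: [2, -5, 12, -8, 8] → 2 - 5x + 12x^2 - 8x^3 + 8x^4

2 - 5x + 12x^2 - 8x^3 + 8x^4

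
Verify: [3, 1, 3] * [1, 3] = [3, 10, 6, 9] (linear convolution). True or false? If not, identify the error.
Recompute linear convolution of [3, 1, 3] and [1, 3]: y[0] = 3×1 = 3; y[1] = 3×3 + 1×1 = 10; y[2] = 1×3 + 3×1 = 6; y[3] = 3×3 = 9 → [3, 10, 6, 9]. Given [3, 10, 6, 9] matches, so answer: Yes

Yes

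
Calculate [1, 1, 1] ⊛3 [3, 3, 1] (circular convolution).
Use y[k] = Σ_j a[j]·b[(k-j) mod 3]. y[0] = 1×3 + 1×1 + 1×3 = 7; y[1] = 1×3 + 1×3 + 1×1 = 7; y[2] = 1×1 + 1×3 + 1×3 = 7. Result: [7, 7, 7]

[7, 7, 7]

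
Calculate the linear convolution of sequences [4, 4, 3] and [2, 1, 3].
y[0] = 4×2 = 8; y[1] = 4×1 + 4×2 = 12; y[2] = 4×3 + 4×1 + 3×2 = 22; y[3] = 4×3 + 3×1 = 15; y[4] = 3×3 = 9

[8, 12, 22, 15, 9]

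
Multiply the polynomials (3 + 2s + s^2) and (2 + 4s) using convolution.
Ascending coefficients: a = [3, 2, 1], b = [2, 4]. c[0] = 3×2 = 6; c[1] = 3×4 + 2×2 = 16; c[2] = 2×4 + 1×2 = 10; c[3] = 1×4 = 4. Result coefficients: [6, 16, 10, 4] → 6 + 16s + 10s^2 + 4s^3

6 + 16s + 10s^2 + 4s^3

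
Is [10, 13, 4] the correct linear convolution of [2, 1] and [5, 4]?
Recompute linear convolution of [2, 1] and [5, 4]: y[0] = 2×5 = 10; y[1] = 2×4 + 1×5 = 13; y[2] = 1×4 = 4 → [10, 13, 4]. Given [10, 13, 4] matches, so answer: Yes

Yes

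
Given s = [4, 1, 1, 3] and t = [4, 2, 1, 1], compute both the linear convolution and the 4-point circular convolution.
Linear: y_lin[0] = 4×4 = 16; y_lin[1] = 4×2 + 1×4 = 12; y_lin[2] = 4×1 + 1×2 + 1×4 = 10; y_lin[3] = 4×1 + 1×1 + 1×2 + 3×4 = 19; y_lin[4] = 1×1 + 1×1 + 3×2 = 8; y_lin[5] = 1×1 + 3×1 = 4; y_lin[6] = 3×1 = 3 → [16, 12, 10, 19, 8, 4, 3]. Circular (length 4): y[0] = 4×4 + 1×1 + 1×1 + 3×2 = 24; y[1] = 4×2 + 1×4 + 1×1 + 3×1 = 16; y[2] = 4×1 + 1×2 + 1×4 + 3×1 = 13; y[3] = 4×1 + 1×1 + 1×2 + 3×4 = 19 → [24, 16, 13, 19]

Linear: [16, 12, 10, 19, 8, 4, 3], Circular: [24, 16, 13, 19]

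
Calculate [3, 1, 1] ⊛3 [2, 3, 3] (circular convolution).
Use y[k] = Σ_j f[j]·g[(k-j) mod 3]. y[0] = 3×2 + 1×3 + 1×3 = 12; y[1] = 3×3 + 1×2 + 1×3 = 14; y[2] = 3×3 + 1×3 + 1×2 = 14. Result: [12, 14, 14]

[12, 14, 14]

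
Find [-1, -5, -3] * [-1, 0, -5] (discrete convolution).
y[0] = -1×-1 = 1; y[1] = -1×0 + -5×-1 = 5; y[2] = -1×-5 + -5×0 + -3×-1 = 8; y[3] = -5×-5 + -3×0 = 25; y[4] = -3×-5 = 15

[1, 5, 8, 25, 15]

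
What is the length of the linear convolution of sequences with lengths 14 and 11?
Linear/full convolution length: m + n - 1 = 14 + 11 - 1 = 24

24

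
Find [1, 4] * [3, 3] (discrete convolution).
y[0] = 1×3 = 3; y[1] = 1×3 + 4×3 = 15; y[2] = 4×3 = 12

[3, 15, 12]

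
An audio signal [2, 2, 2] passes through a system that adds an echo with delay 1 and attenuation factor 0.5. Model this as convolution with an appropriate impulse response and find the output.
Direct-path + delayed-attenuated-path model → impulse response h = [1, 0.5] (1 at lag 0, 0.5 at lag 1). Output y[n] = x[n] + 0.5·x[n - 1] (with x[n] = 0 outside 0..2): y[0] = 2 + 0.5×0 = 2; y[1] = 2 + 0.5×2 = 3.0; y[2] = 2 + 0.5×2 = 3.0; y[3] = 0 + 0.5×2 = 1.0. So y = [2, 3.0, 3.0, 1.0]

[2, 3.0, 3.0, 1.0]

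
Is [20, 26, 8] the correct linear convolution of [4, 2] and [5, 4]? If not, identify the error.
Recompute linear convolution of [4, 2] and [5, 4]: y[0] = 4×5 = 20; y[1] = 4×4 + 2×5 = 26; y[2] = 2×4 = 8 → [20, 26, 8]. Given [20, 26, 8] matches, so answer: Yes

Yes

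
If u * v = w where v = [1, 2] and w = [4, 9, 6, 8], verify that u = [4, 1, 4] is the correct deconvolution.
Forward-compute [4, 1, 4] * [1, 2]: w[0] = 4×1 = 4; w[1] = 4×2 + 1×1 = 9; w[2] = 1×2 + 4×1 = 6; w[3] = 4×2 = 8 → [4, 9, 6, 8]. Matches given w = [4, 9, 6, 8], so verified.

Verified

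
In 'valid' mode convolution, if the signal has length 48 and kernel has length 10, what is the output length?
'Valid' mode counts only positions where the kernel fully overlaps the signal: m - n + 1 = 48 - 10 + 1 = 39

39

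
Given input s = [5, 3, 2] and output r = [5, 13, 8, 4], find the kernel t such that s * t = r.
Output length 4 = len(s) + len(t) - 1 ⇒ len(t) = 2. Solve t forward using t[k] = (r[k] - Σ_{i≥1} s[i]·t[k-i]) / s[0]: t[0] = r[0] / s[0] = 5 / 5 = 1; t[1] = (r[1] - 3×1) / s[0] = (13 - 3×1) / 5 = 2. So t = [1, 2]. Forward-check [5, 3, 2] * [1, 2]: r[0] = 5×1 = 5; r[1] = 5×2 + 3×1 = 13; r[2] = 3×2 + 2×1 = 8; r[3] = 2×2 = 4 → [5, 13, 8, 4] ✓

[1, 2]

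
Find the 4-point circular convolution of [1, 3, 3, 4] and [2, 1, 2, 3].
Use y[k] = Σ_j f[j]·g[(k-j) mod 4]. y[0] = 1×2 + 3×3 + 3×2 + 4×1 = 21; y[1] = 1×1 + 3×2 + 3×3 + 4×2 = 24; y[2] = 1×2 + 3×1 + 3×2 + 4×3 = 23; y[3] = 1×3 + 3×2 + 3×1 + 4×2 = 20. Result: [21, 24, 23, 20]

[21, 24, 23, 20]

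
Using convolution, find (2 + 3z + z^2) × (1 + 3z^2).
Ascending coefficients: a = [2, 3, 1], b = [1, 0, 3]. c[0] = 2×1 = 2; c[1] = 2×0 + 3×1 = 3; c[2] = 2×3 + 3×0 + 1×1 = 7; c[3] = 3×3 + 1×0 = 9; c[4] = 1×3 = 3. Result coefficients: [2, 3, 7, 9, 3] → 2 + 3z + 7z^2 + 9z^3 + 3z^4

2 + 3z + 7z^2 + 9z^3 + 3z^4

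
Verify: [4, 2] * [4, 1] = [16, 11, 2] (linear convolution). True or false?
Recompute linear convolution of [4, 2] and [4, 1]: y[0] = 4×4 = 16; y[1] = 4×1 + 2×4 = 12; y[2] = 2×1 = 2 → [16, 12, 2]. Compare to given [16, 11, 2]: they differ at index 1: given 11, correct 12, so answer: No

No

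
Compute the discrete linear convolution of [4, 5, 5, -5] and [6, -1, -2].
y[0] = 4×6 = 24; y[1] = 4×-1 + 5×6 = 26; y[2] = 4×-2 + 5×-1 + 5×6 = 17; y[3] = 5×-2 + 5×-1 + -5×6 = -45; y[4] = 5×-2 + -5×-1 = -5; y[5] = -5×-2 = 10

[24, 26, 17, -45, -5, 10]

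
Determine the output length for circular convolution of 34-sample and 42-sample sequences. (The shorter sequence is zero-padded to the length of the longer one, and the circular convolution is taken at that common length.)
Circular convolution (zero-padding the shorter input) has length max(m, n) = max(34, 42) = 42

42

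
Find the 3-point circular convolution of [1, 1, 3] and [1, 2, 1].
Use y[k] = Σ_j f[j]·g[(k-j) mod 3]. y[0] = 1×1 + 1×1 + 3×2 = 8; y[1] = 1×2 + 1×1 + 3×1 = 6; y[2] = 1×1 + 1×2 + 3×1 = 6. Result: [8, 6, 6]

[8, 6, 6]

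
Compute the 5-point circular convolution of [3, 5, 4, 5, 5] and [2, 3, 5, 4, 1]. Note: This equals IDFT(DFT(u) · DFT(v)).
Either evaluate y[k] = Σ_j u[j]·v[(k-j) mod 5] directly, or use IDFT(DFT(u) · DFT(v)). y[0] = 3×2 + 5×1 + 4×4 + 5×5 + 5×3 = 67; y[1] = 3×3 + 5×2 + 4×1 + 5×4 + 5×5 = 68; y[2] = 3×5 + 5×3 + 4×2 + 5×1 + 5×4 = 63; y[3] = 3×4 + 5×5 + 4×3 + 5×2 + 5×1 = 64; y[4] = 3×1 + 5×4 + 4×5 + 5×3 + 5×2 = 68. Result: [67, 68, 63, 64, 68]

[67, 68, 63, 64, 68]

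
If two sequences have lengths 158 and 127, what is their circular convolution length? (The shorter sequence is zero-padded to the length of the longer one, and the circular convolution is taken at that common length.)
Circular convolution (zero-padding the shorter input) has length max(m, n) = max(158, 127) = 158

158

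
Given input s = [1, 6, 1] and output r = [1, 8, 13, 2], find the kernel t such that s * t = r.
Output length 4 = len(s) + len(t) - 1 ⇒ len(t) = 2. Solve t forward using t[k] = (r[k] - Σ_{i≥1} s[i]·t[k-i]) / s[0]: t[0] = r[0] / s[0] = 1 / 1 = 1; t[1] = (r[1] - 6×1) / s[0] = (8 - 6×1) / 1 = 2. So t = [1, 2]. Forward-check [1, 6, 1] * [1, 2]: r[0] = 1×1 = 1; r[1] = 1×2 + 6×1 = 8; r[2] = 6×2 + 1×1 = 13; r[3] = 1×2 = 2 → [1, 8, 13, 2] ✓

[1, 2]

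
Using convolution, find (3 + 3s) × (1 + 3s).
Ascending coefficients: a = [3, 3], b = [1, 3]. c[0] = 3×1 = 3; c[1] = 3×3 + 3×1 = 12; c[2] = 3×3 = 9. Result coefficients: [3, 12, 9] → 3 + 12s + 9s^2

3 + 12s + 9s^2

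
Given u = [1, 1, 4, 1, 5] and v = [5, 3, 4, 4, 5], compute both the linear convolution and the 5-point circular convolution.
Linear: y_lin[0] = 1×5 = 5; y_lin[1] = 1×3 + 1×5 = 8; y_lin[2] = 1×4 + 1×3 + 4×5 = 27; y_lin[3] = 1×4 + 1×4 + 4×3 + 1×5 = 25; y_lin[4] = 1×5 + 1×4 + 4×4 + 1×3 + 5×5 = 53; y_lin[5] = 1×5 + 4×4 + 1×4 + 5×3 = 40; y_lin[6] = 4×5 + 1×4 + 5×4 = 44; y_lin[7] = 1×5 + 5×4 = 25; y_lin[8] = 5×5 = 25 → [5, 8, 27, 25, 53, 40, 44, 25, 25]. Circular (length 5): y[0] = 1×5 + 1×5 + 4×4 + 1×4 + 5×3 = 45; y[1] = 1×3 + 1×5 + 4×5 + 1×4 + 5×4 = 52; y[2] = 1×4 + 1×3 + 4×5 + 1×5 + 5×4 = 52; y[3] = 1×4 + 1×4 + 4×3 + 1×5 + 5×5 = 50; y[4] = 1×5 + 1×4 + 4×4 + 1×3 + 5×5 = 53 → [45, 52, 52, 50, 53]

Linear: [5, 8, 27, 25, 53, 40, 44, 25, 25], Circular: [45, 52, 52, 50, 53]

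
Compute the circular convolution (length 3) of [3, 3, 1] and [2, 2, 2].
Use y[k] = Σ_j x[j]·h[(k-j) mod 3]. y[0] = 3×2 + 3×2 + 1×2 = 14; y[1] = 3×2 + 3×2 + 1×2 = 14; y[2] = 3×2 + 3×2 + 1×2 = 14. Result: [14, 14, 14]

[14, 14, 14]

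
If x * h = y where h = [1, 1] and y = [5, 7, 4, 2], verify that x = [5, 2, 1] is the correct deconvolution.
Forward-compute [5, 2, 1] * [1, 1]: y[0] = 5×1 = 5; y[1] = 5×1 + 2×1 = 7; y[2] = 2×1 + 1×1 = 3; y[3] = 1×1 = 1 → [5, 7, 3, 1]. Does not match given y = [5, 7, 4, 2].

Not verified. [5, 2, 1] * [1, 1] = [5, 7, 3, 1], which differs from [5, 7, 4, 2] at index 2.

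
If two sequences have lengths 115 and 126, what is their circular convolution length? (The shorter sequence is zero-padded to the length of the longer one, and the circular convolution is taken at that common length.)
Circular convolution (zero-padding the shorter input) has length max(m, n) = max(115, 126) = 126

126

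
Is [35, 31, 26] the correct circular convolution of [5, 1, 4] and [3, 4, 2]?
Recompute circular convolution of [5, 1, 4] and [3, 4, 2]: y[0] = 5×3 + 1×2 + 4×4 = 33; y[1] = 5×4 + 1×3 + 4×2 = 31; y[2] = 5×2 + 1×4 + 4×3 = 26 → [33, 31, 26]. Compare to given [35, 31, 26]: they differ at index 0: given 35, correct 33, so answer: No

No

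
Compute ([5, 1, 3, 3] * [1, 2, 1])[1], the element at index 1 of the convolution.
Use y[k] = Σ_i a[i]·b[k-i] at k=1. y[1] = 5×2 + 1×1 = 11

11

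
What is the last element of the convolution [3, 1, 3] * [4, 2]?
Use y[k] = Σ_i a[i]·b[k-i] at k=3. y[3] = 3×2 = 6

6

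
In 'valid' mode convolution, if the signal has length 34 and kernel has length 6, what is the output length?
'Valid' mode counts only positions where the kernel fully overlaps the signal: m - n + 1 = 34 - 6 + 1 = 29

29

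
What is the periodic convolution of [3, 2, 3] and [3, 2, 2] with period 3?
Use y[k] = Σ_j x[j]·h[(k-j) mod 3]. y[0] = 3×3 + 2×2 + 3×2 = 19; y[1] = 3×2 + 2×3 + 3×2 = 18; y[2] = 3×2 + 2×2 + 3×3 = 19. Result: [19, 18, 19]

[19, 18, 19]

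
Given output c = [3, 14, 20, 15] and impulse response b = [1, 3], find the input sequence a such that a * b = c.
Deconvolve c=[3, 14, 20, 15] by b=[1, 3]. Since b[0]=1, solve forward: a[0] = c[0] / 1 = 3; a[1] = (c[1] - 3×3) / 1 = 5; a[2] = (c[2] - 5×3) / 1 = 5. So a = [3, 5, 5]. Check by forward convolution: c[0] = 3×1 = 3; c[1] = 3×3 + 5×1 = 14; c[2] = 5×3 + 5×1 = 20; c[3] = 5×3 = 15

[3, 5, 5]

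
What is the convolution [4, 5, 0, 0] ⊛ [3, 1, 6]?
y[0] = 4×3 = 12; y[1] = 4×1 + 5×3 = 19; y[2] = 4×6 + 5×1 + 0×3 = 29; y[3] = 5×6 + 0×1 + 0×3 = 30; y[4] = 0×6 + 0×1 = 0; y[5] = 0×6 = 0

[12, 19, 29, 30, 0, 0]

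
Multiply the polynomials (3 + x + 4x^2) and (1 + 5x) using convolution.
Ascending coefficients: a = [3, 1, 4], b = [1, 5]. c[0] = 3×1 = 3; c[1] = 3×5 + 1×1 = 16; c[2] = 1×5 + 4×1 = 9; c[3] = 4×5 = 20. Result coefficients: [3, 16, 9, 20] → 3 + 16x + 9x^2 + 20x^3

3 + 16x + 9x^2 + 20x^3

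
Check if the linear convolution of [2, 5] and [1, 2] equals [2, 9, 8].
Recompute linear convolution of [2, 5] and [1, 2]: y[0] = 2×1 = 2; y[1] = 2×2 + 5×1 = 9; y[2] = 5×2 = 10 → [2, 9, 10]. Compare to given [2, 9, 8]: they differ at index 2: given 8, correct 10, so answer: No

No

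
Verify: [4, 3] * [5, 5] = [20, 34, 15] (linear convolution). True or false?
Recompute linear convolution of [4, 3] and [5, 5]: y[0] = 4×5 = 20; y[1] = 4×5 + 3×5 = 35; y[2] = 3×5 = 15 → [20, 35, 15]. Compare to given [20, 34, 15]: they differ at index 1: given 34, correct 35, so answer: No

No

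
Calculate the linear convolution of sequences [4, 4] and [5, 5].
y[0] = 4×5 = 20; y[1] = 4×5 + 4×5 = 40; y[2] = 4×5 = 20

[20, 40, 20]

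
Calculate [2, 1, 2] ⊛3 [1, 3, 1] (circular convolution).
Use y[k] = Σ_j a[j]·b[(k-j) mod 3]. y[0] = 2×1 + 1×1 + 2×3 = 9; y[1] = 2×3 + 1×1 + 2×1 = 9; y[2] = 2×1 + 1×3 + 2×1 = 7. Result: [9, 9, 7]

[9, 9, 7]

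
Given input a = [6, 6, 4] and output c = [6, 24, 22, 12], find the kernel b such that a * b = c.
Output length 4 = len(a) + len(b) - 1 ⇒ len(b) = 2. Solve b forward using b[k] = (c[k] - Σ_{i≥1} a[i]·b[k-i]) / a[0]: b[0] = c[0] / a[0] = 6 / 6 = 1; b[1] = (c[1] - 6×1) / a[0] = (24 - 6×1) / 6 = 3. So b = [1, 3]. Forward-check [6, 6, 4] * [1, 3]: c[0] = 6×1 = 6; c[1] = 6×3 + 6×1 = 24; c[2] = 6×3 + 4×1 = 22; c[3] = 4×3 = 12 → [6, 24, 22, 12] ✓

[1, 3]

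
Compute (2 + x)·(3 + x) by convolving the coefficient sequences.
Ascending coefficients: a = [2, 1], b = [3, 1]. c[0] = 2×3 = 6; c[1] = 2×1 + 1×3 = 5; c[2] = 1×1 = 1. Result coefficients: [6, 5, 1] → 6 + 5x + x^2

6 + 5x + x^2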